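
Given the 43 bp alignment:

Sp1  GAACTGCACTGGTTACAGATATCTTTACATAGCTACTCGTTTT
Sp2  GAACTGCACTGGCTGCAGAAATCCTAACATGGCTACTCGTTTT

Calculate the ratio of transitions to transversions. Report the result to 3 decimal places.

2.000

Transitions are A↔G and C↔T; transversions are all other mismatches.
Transitions: 4. Transversions: 2.
R = 4/2 = 2.000.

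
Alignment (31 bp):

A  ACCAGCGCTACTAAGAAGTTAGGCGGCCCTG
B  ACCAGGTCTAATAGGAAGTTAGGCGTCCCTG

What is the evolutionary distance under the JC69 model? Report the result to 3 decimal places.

The sequences differ at 5 of 31 sites (6, 7, 11, 14, 26), so p = 5/31 ≈ 0.16129.
d = −(3/4) ln(1 − 4p/3) = −0.75 ln(1 − 0.215053) = −0.75 ln(0.784947)
  = −0.75 × (-0.242139) = 0.181604 substitutions/site.

0.182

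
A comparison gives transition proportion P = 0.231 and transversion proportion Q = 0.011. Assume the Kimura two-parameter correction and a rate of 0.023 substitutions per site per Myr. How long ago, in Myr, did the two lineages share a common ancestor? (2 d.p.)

Under the Kimura two-parameter model, d = −½ ln(1 − 2P − Q) − ¼ ln(1 − 2Q).
1 − 2P − Q = 0.527, giving −½ ln(0.527) = 0.320277.
1 − 2Q = 0.978, giving −¼ ln(0.978) = 0.005561.
d = 0.320277 + 0.005561 = 0.325838.
Under a molecular clock d = 2μt, so t = d/(2μ) = 0.325838 / (2 × 0.023) = 7.08 Myr.

7.08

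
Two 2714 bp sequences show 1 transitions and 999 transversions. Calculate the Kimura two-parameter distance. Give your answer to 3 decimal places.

P = 1/2714 ≈ 0.000368 and Q = 999/2714 ≈ 0.368091.
Under the Kimura two-parameter model, d = −½ ln(1 − 2P − Q) − ¼ ln(1 − 2Q).
1 − 2P − Q = 0.631173, giving −½ ln(0.631173) = 0.230088.
1 − 2Q = 0.263818, giving −¼ ln(0.263818) = 0.333124.
d = 0.230088 + 0.333124 = 0.563212.

0.563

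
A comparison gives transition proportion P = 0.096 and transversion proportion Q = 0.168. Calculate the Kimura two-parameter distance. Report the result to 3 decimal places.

0.326

Under the Kimura two-parameter model, d = −½ ln(1 − 2P − Q) − ¼ ln(1 − 2Q).
1 − 2P − Q = 0.64, giving −½ ln(0.64) = 0.223144.
1 − 2Q = 0.664, giving −¼ ln(0.664) = 0.102368.
d = 0.223144 + 0.102368 = 0.325512.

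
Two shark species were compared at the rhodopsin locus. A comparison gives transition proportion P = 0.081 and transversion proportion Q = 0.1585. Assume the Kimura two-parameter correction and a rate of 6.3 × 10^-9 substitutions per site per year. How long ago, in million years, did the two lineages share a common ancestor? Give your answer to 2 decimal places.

22.90

Under the Kimura two-parameter model, d = −½ ln(1 − 2P − Q) − ¼ ln(1 − 2Q).
1 − 2P − Q = 0.6795, giving −½ ln(0.6795) = 0.193199.
1 − 2Q = 0.683, giving −¼ ln(0.683) = 0.095315.
d = 0.193199 + 0.095315 = 0.288514.
Under a molecular clock d = 2μt, so t = d/(2μ) = 0.288514 / (2 × 6.3 × 10^-9) = 22.90 million years.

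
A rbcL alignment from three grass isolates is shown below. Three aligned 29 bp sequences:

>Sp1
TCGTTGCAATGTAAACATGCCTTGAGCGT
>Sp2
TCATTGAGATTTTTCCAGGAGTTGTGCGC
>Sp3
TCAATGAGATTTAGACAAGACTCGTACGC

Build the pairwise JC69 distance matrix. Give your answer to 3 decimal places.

d(Sp1,Sp2) = 0.602, d(Sp1,Sp3) = 0.602, d(Sp2,Sp3) = 0.344

Sp1–Sp2: 12/29 sites differ → p ≈ 0.413793, d = −0.75 ln(1 − 0.551724) = 0.601760 ≈ 0.602.
Sp1–Sp3: 12/29 sites differ → p ≈ 0.413793, d = −0.75 ln(1 − 0.551724) = 0.601760 ≈ 0.602.
Sp2–Sp3: 8/29 sites differ → p ≈ 0.275862, d = −0.75 ln(1 − 0.367816) = 0.343931 ≈ 0.344.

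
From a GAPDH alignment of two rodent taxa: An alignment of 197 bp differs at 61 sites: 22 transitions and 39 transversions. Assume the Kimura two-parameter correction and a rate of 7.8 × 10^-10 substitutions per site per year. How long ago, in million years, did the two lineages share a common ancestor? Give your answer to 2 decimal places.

256.10

P = 22/197 ≈ 0.111675 and Q = 39/197 ≈ 0.19797.
Under the Kimura two-parameter model, d = −½ ln(1 − 2P − Q) − ¼ ln(1 − 2Q).
1 − 2P − Q = 0.57868, giving −½ ln(0.57868) = 0.273503.
1 − 2Q = 0.60406, giving −¼ ln(0.60406) = 0.126020.
d = 0.273503 + 0.126020 = 0.399523.
Under a molecular clock d = 2μt, so t = d/(2μ) = 0.399523 / (2 × 7.8 × 10^-10) = 256.10 million years.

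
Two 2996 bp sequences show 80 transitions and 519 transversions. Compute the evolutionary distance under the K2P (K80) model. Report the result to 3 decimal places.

P = 80/2996 ≈ 0.026702 and Q = 519/2996 ≈ 0.173231.
Under the Kimura two-parameter model, d = −½ ln(1 − 2P − Q) − ¼ ln(1 − 2Q).
1 − 2P − Q = 0.773365, giving −½ ln(0.773365) = 0.128502.
1 − 2Q = 0.653538, giving −¼ ln(0.653538) = 0.106339.
d = 0.128502 + 0.106339 = 0.234841.

0.235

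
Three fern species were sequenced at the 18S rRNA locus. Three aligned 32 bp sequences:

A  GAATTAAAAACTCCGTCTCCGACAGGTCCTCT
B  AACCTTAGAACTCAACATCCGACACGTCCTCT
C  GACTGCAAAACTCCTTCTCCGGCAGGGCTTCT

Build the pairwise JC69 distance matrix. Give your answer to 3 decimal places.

A–B: 10/32 sites differ → p = 0.3125, d = −0.75 ln(1 − 0.416667) = 0.404248 ≈ 0.404.
A–C: 7/32 sites differ → p = 0.21875, d = −0.75 ln(1 − 0.291667) = 0.258631 ≈ 0.259.
B–C: 13/32 sites differ → p = 0.40625, d = −0.75 ln(1 − 0.541667) = 0.585119 ≈ 0.585.

d(A,B) = 0.404, d(A,C) = 0.259, d(B,C) = 0.585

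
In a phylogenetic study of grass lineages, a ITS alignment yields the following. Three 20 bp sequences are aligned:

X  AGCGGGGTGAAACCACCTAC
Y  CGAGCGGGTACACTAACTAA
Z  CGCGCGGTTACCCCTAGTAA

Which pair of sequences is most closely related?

Y and Z

X–Y: 9/20 differ, p = 0.450, d = 0.687.
X–Z: 9/20 differ, p = 0.450, d = 0.687.
Y–Z: 6/20 differ, p = 0.300, d = 0.383.
The smallest distance is between Y and Z.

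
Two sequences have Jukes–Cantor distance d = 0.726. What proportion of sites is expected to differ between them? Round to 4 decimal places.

0.4651

p = (3/4)(1 − e^(−4d/3)) = 0.75 × (1 − e^(-0.968)) = 0.75 × (1 − 0.379842) = 0.465119.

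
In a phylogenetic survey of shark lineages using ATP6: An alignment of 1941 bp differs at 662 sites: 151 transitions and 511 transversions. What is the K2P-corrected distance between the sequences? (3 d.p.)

0.458

P = 151/1941 ≈ 0.077795 and Q = 511/1941 ≈ 0.263266.
Under the Kimura two-parameter model, d = −½ ln(1 − 2P − Q) − ¼ ln(1 − 2Q).
1 − 2P − Q = 0.581144, giving −½ ln(0.581144) = 0.271378.
1 − 2Q = 0.473468, giving −¼ ln(0.473468) = 0.186918.
d = 0.271378 + 0.186918 = 0.458296.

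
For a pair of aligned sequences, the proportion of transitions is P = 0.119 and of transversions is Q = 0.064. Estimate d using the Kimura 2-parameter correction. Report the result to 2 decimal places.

0.21

Under the Kimura two-parameter model, d = −½ ln(1 − 2P − Q) − ¼ ln(1 − 2Q).
1 − 2P − Q = 0.698, giving −½ ln(0.698) = 0.179768.
1 − 2Q = 0.872, giving −¼ ln(0.872) = 0.034241.
d = 0.179768 + 0.034241 = 0.214009.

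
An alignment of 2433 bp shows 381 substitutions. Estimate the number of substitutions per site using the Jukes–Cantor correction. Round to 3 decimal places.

p = 381/2433 ≈ 0.156597.
d = −(3/4) ln(1 − 4p/3) = −0.75 ln(1 − 0.208796) = −0.75 ln(0.791204)
  = −0.75 × (-0.234199) = 0.175649 substitutions/site.

0.176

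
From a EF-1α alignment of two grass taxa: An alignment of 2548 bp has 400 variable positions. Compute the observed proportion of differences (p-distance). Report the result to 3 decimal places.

0.157

p = 400/2548 = 0.156985… ≈ 0.157 (to 3 d.p.).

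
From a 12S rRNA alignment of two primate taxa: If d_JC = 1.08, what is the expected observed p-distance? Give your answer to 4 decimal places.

0.5723

p = (3/4)(1 − e^(−4d/3)) = 0.75 × (1 − e^(-1.44)) = 0.75 × (1 − 0.236928) = 0.572304.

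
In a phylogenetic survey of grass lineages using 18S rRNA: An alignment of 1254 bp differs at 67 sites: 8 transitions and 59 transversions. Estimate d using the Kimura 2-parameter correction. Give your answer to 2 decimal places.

0.06

P = 8/1254 ≈ 0.00638 and Q = 59/1254 ≈ 0.047049.
Under the Kimura two-parameter model, d = −½ ln(1 − 2P − Q) − ¼ ln(1 − 2Q).
1 − 2P − Q = 0.940191, giving −½ ln(0.940191) = 0.030836.
1 − 2Q = 0.905902, giving −¼ ln(0.905902) = 0.024706.
d = 0.030836 + 0.024706 = 0.055542.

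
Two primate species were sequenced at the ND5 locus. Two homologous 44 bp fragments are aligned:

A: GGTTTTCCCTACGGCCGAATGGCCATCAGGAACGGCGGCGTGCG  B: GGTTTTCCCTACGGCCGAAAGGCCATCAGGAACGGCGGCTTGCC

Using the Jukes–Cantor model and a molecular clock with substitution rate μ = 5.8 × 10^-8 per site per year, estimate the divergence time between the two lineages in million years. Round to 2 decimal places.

0.62

The sequences differ at 3 of 44 sites (20, 40, 44), so p = 3/44 ≈ 0.068182.
d = −(3/4) ln(1 − 4p/3) = −0.75 ln(1 − 0.090909) = −0.75 ln(0.909091)
  = −0.75 × (-0.095310) = 0.071483 substitutions/site.
Under a molecular clock d = 2μt, so t = d/(2μ) = 0.071483 / (2 × 5.8 × 10^-8) = 0.62 million years.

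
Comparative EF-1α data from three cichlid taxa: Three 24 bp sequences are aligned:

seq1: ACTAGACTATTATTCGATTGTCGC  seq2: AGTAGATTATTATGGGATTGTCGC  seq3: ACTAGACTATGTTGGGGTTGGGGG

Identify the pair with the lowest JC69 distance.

seq1 and seq2

seq1–seq2: 4/24 differ, p = 0.167, d = 0.188.
seq1–seq3: 8/24 differ, p = 0.333, d = 0.441.
seq2–seq3: 8/24 differ, p = 0.333, d = 0.441.
The smallest distance is between seq1 and seq2.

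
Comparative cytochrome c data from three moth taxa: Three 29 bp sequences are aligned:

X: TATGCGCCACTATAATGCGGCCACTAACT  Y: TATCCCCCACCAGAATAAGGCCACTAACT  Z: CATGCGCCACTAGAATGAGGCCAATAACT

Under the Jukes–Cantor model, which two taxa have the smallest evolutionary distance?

X and Z

X–Y: 6/29 differ, p = 0.207, d = 0.242.
X–Z: 4/29 differ, p = 0.138, d = 0.152.
Y–Z: 6/29 differ, p = 0.207, d = 0.242.
The smallest distance is between X and Z.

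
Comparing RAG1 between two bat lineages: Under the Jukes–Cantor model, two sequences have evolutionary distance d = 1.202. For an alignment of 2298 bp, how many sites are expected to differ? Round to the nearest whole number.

1376

Invert JC69: p = (3/4)(1 − e^(−4d/3)) = 0.75 × (1 − e^(-1.602667)) = 0.75 × (1 − 0.201359) = 0.598981.
Expected differing sites = pL ≈ 0.598981 × 2298 = 1376.458338 ≈ 1376.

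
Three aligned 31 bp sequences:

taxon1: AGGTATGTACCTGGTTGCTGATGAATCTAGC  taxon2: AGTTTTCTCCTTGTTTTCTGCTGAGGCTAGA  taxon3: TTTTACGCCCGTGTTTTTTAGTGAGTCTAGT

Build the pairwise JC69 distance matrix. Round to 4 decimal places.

d(taxon1,taxon2) = 0.4806, d(taxon1,taxon3) = 0.6913, d(taxon2,taxon3) = 0.5445

taxon1–taxon2: 11/31 sites differ → p ≈ 0.354839, d = −0.75 ln(1 − 0.473119) = 0.480585 ≈ 0.4806.
taxon1–taxon3: 14/31 sites differ → p ≈ 0.451613, d = −0.75 ln(1 − 0.602151) = 0.691262 ≈ 0.6913.
taxon2–taxon3: 12/31 sites differ → p ≈ 0.387097, d = −0.75 ln(1 − 0.516129) = 0.544453 ≈ 0.5445.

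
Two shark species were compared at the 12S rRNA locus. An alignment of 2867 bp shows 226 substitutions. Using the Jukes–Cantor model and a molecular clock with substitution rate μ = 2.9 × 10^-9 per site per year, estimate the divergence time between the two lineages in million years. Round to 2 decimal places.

p = 226/2867 ≈ 0.078828.
d = −(3/4) ln(1 − 4p/3) = −0.75 ln(1 − 0.105104) = −0.75 ln(0.894896)
  = −0.75 × (-0.111048) = 0.083286 substitutions/site.
Under a molecular clock d = 2μt, so t = d/(2μ) = 0.083286 / (2 × 2.9 × 10^-9) = 14.36 million years.

14.36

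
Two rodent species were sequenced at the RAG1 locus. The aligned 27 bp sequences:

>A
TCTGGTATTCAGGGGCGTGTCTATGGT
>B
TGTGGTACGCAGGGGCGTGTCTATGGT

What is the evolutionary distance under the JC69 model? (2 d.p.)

The sequences differ at 3 of 27 sites (2, 8, 9), so p = 3/27 ≈ 0.111111.
d = −(3/4) ln(1 − 4p/3) = −0.75 ln(1 − 0.148148) = −0.75 ln(0.851852)
  = −0.75 × (-0.160342) = 0.120257 substitutions/site.

0.12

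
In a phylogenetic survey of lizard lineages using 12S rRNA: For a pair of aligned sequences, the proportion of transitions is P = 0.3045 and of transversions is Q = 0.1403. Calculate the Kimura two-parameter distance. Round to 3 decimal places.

0.774

Under the Kimura two-parameter model, d = −½ ln(1 − 2P − Q) − ¼ ln(1 − 2Q).
1 − 2P − Q = 0.2507, giving −½ ln(0.2507) = 0.691749.
1 − 2Q = 0.7194, giving −¼ ln(0.7194) = 0.082334.
d = 0.691749 + 0.082334 = 0.774083.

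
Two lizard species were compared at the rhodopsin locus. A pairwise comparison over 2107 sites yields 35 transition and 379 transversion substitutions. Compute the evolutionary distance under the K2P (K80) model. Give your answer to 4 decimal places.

P = 35/2107 ≈ 0.016611 and Q = 379/2107 ≈ 0.179877.
Under the Kimura two-parameter model, d = −½ ln(1 − 2P − Q) − ¼ ln(1 − 2Q).
1 − 2P − Q = 0.786901, giving −½ ln(0.786901) = 0.119826.
1 − 2Q = 0.640246, giving −¼ ln(0.640246) = 0.111476.
d = 0.119826 + 0.111476 = 0.231302.

0.2313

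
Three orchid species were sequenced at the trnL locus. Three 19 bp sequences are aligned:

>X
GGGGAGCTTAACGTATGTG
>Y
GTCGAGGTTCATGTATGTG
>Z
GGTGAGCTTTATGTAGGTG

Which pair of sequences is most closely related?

X–Y: 5/19 differ, p = 0.263, d = 0.324.
X–Z: 4/19 differ, p = 0.211, d = 0.247.
Y–Z: 5/19 differ, p = 0.263, d = 0.324.
The smallest distance is between X and Z.

X and Z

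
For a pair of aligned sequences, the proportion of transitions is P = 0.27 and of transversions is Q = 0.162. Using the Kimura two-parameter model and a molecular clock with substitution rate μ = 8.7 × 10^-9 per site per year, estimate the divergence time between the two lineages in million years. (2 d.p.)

40.42

Under the Kimura two-parameter model, d = −½ ln(1 − 2P − Q) − ¼ ln(1 − 2Q).
1 − 2P − Q = 0.298, giving −½ ln(0.298) = 0.605331.
1 − 2Q = 0.676, giving −¼ ln(0.676) = 0.097891.
d = 0.605331 + 0.097891 = 0.703222.
Under a molecular clock d = 2μt, so t = d/(2μ) = 0.703222 / (2 × 8.7 × 10^-9) = 40.42 million years.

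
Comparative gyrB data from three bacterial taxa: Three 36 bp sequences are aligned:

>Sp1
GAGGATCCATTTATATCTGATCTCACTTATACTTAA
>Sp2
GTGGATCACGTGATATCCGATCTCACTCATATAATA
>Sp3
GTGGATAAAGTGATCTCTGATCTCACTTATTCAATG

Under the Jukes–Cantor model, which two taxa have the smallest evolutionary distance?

Sp1–Sp2: 11/36 differ, p = 0.306, d = 0.392.
Sp1–Sp3: 11/36 differ, p = 0.306, d = 0.392.
Sp2–Sp3: 8/36 differ, p = 0.222, d = 0.264.
The smallest distance is between Sp2 and Sp3.

Sp2 and Sp3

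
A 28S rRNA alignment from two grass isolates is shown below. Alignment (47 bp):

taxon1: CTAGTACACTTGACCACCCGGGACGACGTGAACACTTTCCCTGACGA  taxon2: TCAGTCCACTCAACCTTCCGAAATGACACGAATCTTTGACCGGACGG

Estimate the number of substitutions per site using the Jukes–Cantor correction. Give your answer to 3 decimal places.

The sequences differ at 19 of 47 sites, so p = 19/47 ≈ 0.404255.
d = −(3/4) ln(1 − 4p/3) = −0.75 ln(1 − 0.539007) = −0.75 ln(0.460993)
  = −0.75 × (-0.774372) = 0.580779 substitutions/site.

0.581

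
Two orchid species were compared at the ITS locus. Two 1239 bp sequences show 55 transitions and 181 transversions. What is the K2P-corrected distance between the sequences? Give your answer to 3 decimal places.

0.220

P = 55/1239 ≈ 0.044391 and Q = 181/1239 ≈ 0.146086.
Under the Kimura two-parameter model, d = −½ ln(1 − 2P − Q) − ¼ ln(1 − 2Q).
1 − 2P − Q = 0.765132, giving −½ ln(0.765132) = 0.133853.
1 − 2Q = 0.707828, giving −¼ ln(0.707828) = 0.086389.
d = 0.133853 + 0.086389 = 0.220242.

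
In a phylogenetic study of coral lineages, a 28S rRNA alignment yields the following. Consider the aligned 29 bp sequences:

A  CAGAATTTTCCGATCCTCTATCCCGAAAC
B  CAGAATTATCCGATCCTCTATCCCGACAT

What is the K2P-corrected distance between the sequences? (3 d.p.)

Of 29 sites, 1 differences are transitions and 2 are transversions, so P = 1/29 ≈ 0.034483 and Q = 2/29 ≈ 0.068966.
Under the Kimura two-parameter model, d = −½ ln(1 − 2P − Q) − ¼ ln(1 − 2Q).
1 − 2P − Q = 0.862068, giving −½ ln(0.862068) = 0.074211.
1 − 2Q = 0.862068, giving −¼ ln(0.862068) = 0.037105.
d = 0.074211 + 0.037105 = 0.111316.

0.111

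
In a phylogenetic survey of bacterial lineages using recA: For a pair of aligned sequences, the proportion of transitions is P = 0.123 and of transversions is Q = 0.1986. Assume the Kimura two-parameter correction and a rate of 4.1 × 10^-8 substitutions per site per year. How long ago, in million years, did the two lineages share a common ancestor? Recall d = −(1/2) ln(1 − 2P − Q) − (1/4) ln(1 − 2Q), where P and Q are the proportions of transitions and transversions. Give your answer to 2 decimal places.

5.13

Under the Kimura two-parameter model, d = −½ ln(1 − 2P − Q) − ¼ ln(1 − 2Q).
1 − 2P − Q = 0.5554, giving −½ ln(0.5554) = 0.294033.
1 − 2Q = 0.6028, giving −¼ ln(0.6028) = 0.126542.
d = 0.294033 + 0.126542 = 0.420575.
Under a molecular clock d = 2μt, so t = d/(2μ) = 0.420575 / (2 × 4.1 × 10^-8) = 5.13 million years.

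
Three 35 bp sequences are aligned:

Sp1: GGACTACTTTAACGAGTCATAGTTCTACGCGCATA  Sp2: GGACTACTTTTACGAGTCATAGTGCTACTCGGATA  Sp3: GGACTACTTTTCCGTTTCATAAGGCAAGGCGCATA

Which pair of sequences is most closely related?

Sp1 and Sp2

Sp1–Sp2: 4/35 differ, p = 0.114, d = 0.124.
Sp1–Sp3: 9/35 differ, p = 0.257, d = 0.315.
Sp2–Sp3: 9/35 differ, p = 0.257, d = 0.315.
The smallest distance is between Sp1 and Sp2.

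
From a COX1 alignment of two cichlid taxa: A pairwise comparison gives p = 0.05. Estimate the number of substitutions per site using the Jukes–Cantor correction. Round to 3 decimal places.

d = −(3/4) ln(1 − 4p/3) = −0.75 ln(1 − 0.066667) = −0.75 ln(0.933333)
  = −0.75 × (-0.068993) = 0.051745 substitutions/site.

0.052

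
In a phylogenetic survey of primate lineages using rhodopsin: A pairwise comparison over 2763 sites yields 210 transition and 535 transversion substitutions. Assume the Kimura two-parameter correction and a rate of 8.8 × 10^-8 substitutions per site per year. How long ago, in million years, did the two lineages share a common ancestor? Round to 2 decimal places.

1.90

P = 210/2763 ≈ 0.076004 and Q = 535/2763 ≈ 0.19363.
Under the Kimura two-parameter model, d = −½ ln(1 − 2P − Q) − ¼ ln(1 − 2Q).
1 − 2P − Q = 0.654362, giving −½ ln(0.654362) = 0.212047.
1 − 2Q = 0.61274, giving −¼ ln(0.61274) = 0.122454.
d = 0.212047 + 0.122454 = 0.334501.
Under a molecular clock d = 2μt, so t = d/(2μ) = 0.334501 / (2 × 8.8 × 10^-8) = 1.90 million years.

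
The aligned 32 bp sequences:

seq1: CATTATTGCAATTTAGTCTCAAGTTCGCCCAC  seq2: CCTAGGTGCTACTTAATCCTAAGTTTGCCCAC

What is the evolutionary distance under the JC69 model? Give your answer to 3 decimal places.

0.404

The sequences differ at 10 of 32 sites (2, 4, 5, 6, 10, 12, 16, 19, 20, 26), so p = 10/32 = 0.3125.
d = −(3/4) ln(1 − 4p/3) = −0.75 ln(1 − 0.416667) = −0.75 ln(0.583333)
  = −0.75 × (-0.538997) = 0.404248 substitutions/site.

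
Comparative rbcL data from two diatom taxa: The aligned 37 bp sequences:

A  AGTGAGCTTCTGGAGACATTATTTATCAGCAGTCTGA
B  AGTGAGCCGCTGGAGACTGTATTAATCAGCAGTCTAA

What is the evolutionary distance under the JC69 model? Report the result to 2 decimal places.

The sequences differ at 6 of 37 sites (8, 9, 18, 19, 24, 36), so p = 6/37 ≈ 0.162162.
d = −(3/4) ln(1 − 4p/3) = −0.75 ln(1 − 0.216216) = −0.75 ln(0.783784)
  = −0.75 × (-0.243622) = 0.182717 substitutions/site.

0.18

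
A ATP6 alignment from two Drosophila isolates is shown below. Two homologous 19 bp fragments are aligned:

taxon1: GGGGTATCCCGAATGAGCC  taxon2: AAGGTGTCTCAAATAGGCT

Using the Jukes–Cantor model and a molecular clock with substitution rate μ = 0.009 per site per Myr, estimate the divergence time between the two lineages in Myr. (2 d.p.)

The sequences differ at 8 of 19 sites (1, 2, 6, 9, 11, 15, 16, 19), so p = 8/19 ≈ 0.421053.
d = −(3/4) ln(1 − 4p/3) = −0.75 ln(1 − 0.561404) = −0.75 ln(0.438596)
  = −0.75 × (-0.824177) = 0.618133 substitutions/site.
Under a molecular clock d = 2μt, so t = d/(2μ) = 0.618133 / (2 × 0.009) = 34.34 Myr.

34.34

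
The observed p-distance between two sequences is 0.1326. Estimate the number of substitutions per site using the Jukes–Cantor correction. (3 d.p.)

d = −(3/4) ln(1 − 4p/3) = −0.75 ln(1 − 0.1768) = −0.75 ln(0.8232)
  = −0.75 × (-0.194556) = 0.145917 substitutions/site.

0.146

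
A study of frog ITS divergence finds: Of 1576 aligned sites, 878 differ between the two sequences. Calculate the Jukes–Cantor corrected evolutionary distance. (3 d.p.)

1.018

p = 878/1576 ≈ 0.557107.
d = −(3/4) ln(1 − 4p/3) = −0.75 ln(1 − 0.742809) = −0.75 ln(0.257191)
  = −0.75 × (-1.357936) = 1.018452 substitutions/site.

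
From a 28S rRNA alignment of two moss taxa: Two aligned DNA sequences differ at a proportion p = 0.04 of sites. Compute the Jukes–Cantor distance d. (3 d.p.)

0.041

d = −(3/4) ln(1 − 4p/3) = −0.75 ln(1 − 0.053333) = −0.75 ln(0.946667)
  = −0.75 × (-0.054808) = 0.041106 substitutions/site.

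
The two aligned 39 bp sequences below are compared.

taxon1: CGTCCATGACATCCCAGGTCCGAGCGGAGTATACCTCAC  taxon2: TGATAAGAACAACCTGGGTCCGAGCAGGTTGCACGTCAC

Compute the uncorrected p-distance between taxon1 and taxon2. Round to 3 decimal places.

0.385

The sequences differ at 15 of 39 positions.
p = 15/39 = 0.384615… ≈ 0.385 (to 3 d.p.).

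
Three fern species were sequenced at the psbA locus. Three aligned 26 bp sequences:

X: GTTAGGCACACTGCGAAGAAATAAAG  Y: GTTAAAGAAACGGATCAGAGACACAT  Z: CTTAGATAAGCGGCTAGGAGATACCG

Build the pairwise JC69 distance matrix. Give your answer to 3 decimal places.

X–Y: 12/26 sites differ → p ≈ 0.461538, d = −0.75 ln(1 − 0.615384) = 0.716632 ≈ 0.717.
X–Z: 11/26 sites differ → p ≈ 0.423077, d = −0.75 ln(1 − 0.564103) = 0.622762 ≈ 0.623.
Y–Z: 10/26 sites differ → p ≈ 0.384615, d = −0.75 ln(1 − 0.51282) = 0.539341 ≈ 0.539.

d(X,Y) = 0.717, d(X,Z) = 0.623, d(Y,Z) = 0.539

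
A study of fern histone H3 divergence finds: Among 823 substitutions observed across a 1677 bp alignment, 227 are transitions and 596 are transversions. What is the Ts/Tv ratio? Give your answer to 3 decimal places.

0.381

R = 227/596 = 0.380872… ≈ 0.381 (to 3 d.p.).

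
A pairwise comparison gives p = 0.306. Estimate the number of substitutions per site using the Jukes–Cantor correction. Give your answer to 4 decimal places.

0.3932

d = −(3/4) ln(1 − 4p/3) = −0.75 ln(1 − 0.408) = −0.75 ln(0.592)
  = −0.75 × (-0.524249) = 0.393187 substitutions/site.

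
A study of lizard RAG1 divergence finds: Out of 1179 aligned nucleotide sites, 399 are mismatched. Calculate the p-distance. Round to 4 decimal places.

0.3384

p = 399/1179 = 0.338422… ≈ 0.3384 (to 4 d.p.).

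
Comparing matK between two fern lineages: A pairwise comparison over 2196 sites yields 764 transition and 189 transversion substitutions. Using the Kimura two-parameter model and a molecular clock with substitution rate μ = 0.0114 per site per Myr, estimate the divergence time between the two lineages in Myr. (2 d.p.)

P = 764/2196 ≈ 0.347905 and Q = 189/2196 ≈ 0.086066.
Under the Kimura two-parameter model, d = −½ ln(1 − 2P − Q) − ¼ ln(1 − 2Q).
1 − 2P − Q = 0.218124, giving −½ ln(0.218124) = 0.761346.
1 − 2Q = 0.827868, giving −¼ ln(0.827868) = 0.047225.
d = 0.761346 + 0.047225 = 0.808571.
Under a molecular clock d = 2μt, so t = d/(2μ) = 0.808571 / (2 × 0.0114) = 35.46 Myr.

35.46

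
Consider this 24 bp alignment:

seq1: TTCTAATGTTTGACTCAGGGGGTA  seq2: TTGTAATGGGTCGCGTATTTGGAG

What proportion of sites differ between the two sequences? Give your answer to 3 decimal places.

0.500

The sequences differ at 12 of 24 positions.
p = 12/24 = 0.500.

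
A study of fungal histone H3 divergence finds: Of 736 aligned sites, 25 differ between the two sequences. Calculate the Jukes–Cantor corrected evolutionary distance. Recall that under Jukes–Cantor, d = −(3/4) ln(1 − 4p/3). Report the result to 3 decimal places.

0.035

p = 25/736 ≈ 0.033967.
d = −(3/4) ln(1 − 4p/3) = −0.75 ln(1 − 0.045289) = −0.75 ln(0.954711)
  = −0.75 × (-0.046347) = 0.034760 substitutions/site.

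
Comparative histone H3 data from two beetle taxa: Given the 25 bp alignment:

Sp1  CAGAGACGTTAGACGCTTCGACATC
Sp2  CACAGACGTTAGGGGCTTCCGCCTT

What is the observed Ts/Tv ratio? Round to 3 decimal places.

0.750

Transitions are A↔G and C↔T; transversions are all other mismatches.
Transitions: 3. Transversions: 4.
R = 3/4 = 0.750.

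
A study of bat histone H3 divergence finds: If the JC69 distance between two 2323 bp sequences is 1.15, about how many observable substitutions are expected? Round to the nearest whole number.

1366

Invert JC69: p = (3/4)(1 − e^(−4d/3)) = 0.75 × (1 − e^(-1.533333)) = 0.75 × (1 − 0.215815) = 0.588139.
Expected differing sites = pL ≈ 0.588139 × 2323 = 1366.246897 ≈ 1366.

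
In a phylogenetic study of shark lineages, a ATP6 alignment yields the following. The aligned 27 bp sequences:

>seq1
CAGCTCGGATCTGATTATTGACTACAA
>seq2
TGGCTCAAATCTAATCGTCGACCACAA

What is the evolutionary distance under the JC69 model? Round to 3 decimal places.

The sequences differ at 9 of 27 sites (1, 2, 7, 8, 13, 16, 17, 19, 23), so p = 9/27 ≈ 0.333333.
d = −(3/4) ln(1 − 4p/3) = −0.75 ln(1 − 0.444444) = −0.75 ln(0.555556)
  = −0.75 × (-0.587786) = 0.440840 substitutions/site.

0.441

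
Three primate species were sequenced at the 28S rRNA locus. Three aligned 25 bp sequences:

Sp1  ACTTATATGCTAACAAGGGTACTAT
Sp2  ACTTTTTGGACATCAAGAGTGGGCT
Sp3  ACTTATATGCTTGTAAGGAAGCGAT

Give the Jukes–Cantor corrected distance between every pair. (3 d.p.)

Sp1–Sp2: 11/25 sites differ → p = 0.44, d = −0.75 ln(1 − 0.586667) = 0.662626 ≈ 0.663.
Sp1–Sp3: 7/25 sites differ → p = 0.28, d = −0.75 ln(1 − 0.373333) = 0.350505 ≈ 0.351.
Sp2–Sp3: 13/25 sites differ → p = 0.52, d = −0.75 ln(1 − 0.693333) = 0.886495 ≈ 0.886.

d(Sp1,Sp2) = 0.663, d(Sp1,Sp3) = 0.351, d(Sp2,Sp3) = 0.886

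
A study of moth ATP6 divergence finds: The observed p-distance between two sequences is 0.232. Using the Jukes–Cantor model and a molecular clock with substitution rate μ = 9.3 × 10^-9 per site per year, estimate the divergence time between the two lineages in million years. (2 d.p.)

14.92

d = −(3/4) ln(1 − 4p/3) = −0.75 ln(1 − 0.309333) = −0.75 ln(0.690667)
  = −0.75 × (-0.370097) = 0.277573 substitutions/site.
Under a molecular clock d = 2μt, so t = d/(2μ) = 0.277573 / (2 × 9.3 × 10^-9) = 14.92 million years.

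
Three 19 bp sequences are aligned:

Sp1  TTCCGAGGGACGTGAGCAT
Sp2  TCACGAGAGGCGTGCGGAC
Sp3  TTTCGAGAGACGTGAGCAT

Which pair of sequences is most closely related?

Sp1–Sp2: 7/19 differ, p = 0.368, d = 0.507.
Sp1–Sp3: 2/19 differ, p = 0.105, d = 0.113.
Sp2–Sp3: 6/19 differ, p = 0.316, d = 0.410.
The smallest distance is between Sp1 and Sp3.

Sp1 and Sp3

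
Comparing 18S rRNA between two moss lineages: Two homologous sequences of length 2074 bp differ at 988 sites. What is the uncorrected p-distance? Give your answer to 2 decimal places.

0.48

p = 988/2074 = 0.476374… ≈ 0.48 (to 2 d.p.).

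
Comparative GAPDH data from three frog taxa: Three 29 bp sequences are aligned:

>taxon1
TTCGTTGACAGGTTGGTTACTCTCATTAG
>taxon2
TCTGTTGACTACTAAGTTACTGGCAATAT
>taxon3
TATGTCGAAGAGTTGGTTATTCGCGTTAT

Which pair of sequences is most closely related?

taxon1 and taxon3

taxon1–taxon2: 11/29 differ, p = 0.379, d = 0.529.
taxon1–taxon3: 10/29 differ, p = 0.345, d = 0.462.
taxon2–taxon3: 11/29 differ, p = 0.379, d = 0.529.
The smallest distance is between taxon1 and taxon3.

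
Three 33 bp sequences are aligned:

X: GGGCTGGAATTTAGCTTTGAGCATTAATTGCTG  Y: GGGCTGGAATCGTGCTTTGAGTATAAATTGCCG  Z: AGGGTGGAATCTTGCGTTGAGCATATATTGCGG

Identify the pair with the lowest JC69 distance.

X–Y: 6/33 differ, p = 0.182, d = 0.208.
X–Z: 8/33 differ, p = 0.242, d = 0.293.
Y–Z: 7/33 differ, p = 0.212, d = 0.249.
The smallest distance is between X and Y.

X and Y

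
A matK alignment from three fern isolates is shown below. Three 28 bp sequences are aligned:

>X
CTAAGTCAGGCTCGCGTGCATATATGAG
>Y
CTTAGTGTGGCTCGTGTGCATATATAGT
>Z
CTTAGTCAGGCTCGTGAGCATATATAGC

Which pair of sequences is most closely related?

Y and Z

X–Y: 7/28 differ, p = 0.250, d = 0.304.
X–Z: 6/28 differ, p = 0.214, d = 0.252.
Y–Z: 4/28 differ, p = 0.143, d = 0.158.
The smallest distance is between Y and Z.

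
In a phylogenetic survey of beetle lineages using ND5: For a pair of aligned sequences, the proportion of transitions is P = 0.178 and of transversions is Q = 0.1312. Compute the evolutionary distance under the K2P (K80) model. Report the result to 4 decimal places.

0.4100

Under the Kimura two-parameter model, d = −½ ln(1 − 2P − Q) − ¼ ln(1 − 2Q).
1 − 2P − Q = 0.5128, giving −½ ln(0.5128) = 0.333935.
1 − 2Q = 0.7376, giving −¼ ln(0.7376) = 0.076088.
d = 0.333935 + 0.076088 = 0.410023.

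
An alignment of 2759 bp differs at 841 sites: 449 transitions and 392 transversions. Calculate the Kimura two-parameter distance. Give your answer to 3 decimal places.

P = 449/2759 ≈ 0.16274 and Q = 392/2759 ≈ 0.14208.
Under the Kimura two-parameter model, d = −½ ln(1 − 2P − Q) − ¼ ln(1 − 2Q).
1 − 2P − Q = 0.53244, giving −½ ln(0.53244) = 0.315143.
1 − 2Q = 0.71584, giving −¼ ln(0.71584) = 0.083575.
d = 0.315143 + 0.083575 = 0.398718.

0.399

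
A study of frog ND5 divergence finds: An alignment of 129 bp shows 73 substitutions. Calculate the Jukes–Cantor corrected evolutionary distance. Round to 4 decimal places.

1.0534

p = 73/129 ≈ 0.565891.
d = −(3/4) ln(1 − 4p/3) = −0.75 ln(1 − 0.754521) = −0.75 ln(0.245479)
  = −0.75 × (-1.404544) = 1.053408 substitutions/site.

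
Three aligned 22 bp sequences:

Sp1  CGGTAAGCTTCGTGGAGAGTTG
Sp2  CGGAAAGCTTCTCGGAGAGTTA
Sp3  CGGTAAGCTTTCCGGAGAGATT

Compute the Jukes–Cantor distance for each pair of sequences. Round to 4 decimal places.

Sp1–Sp2: 4/22 sites differ → p ≈ 0.181818, d = −0.75 ln(1 − 0.242424) = 0.208224 ≈ 0.2082.
Sp1–Sp3: 5/22 sites differ → p ≈ 0.227273, d = −0.75 ln(1 − 0.303031) = 0.270761 ≈ 0.2708.
Sp2–Sp3: 5/22 sites differ → p ≈ 0.227273, d = −0.75 ln(1 − 0.303031) = 0.270761 ≈ 0.2708.

d(Sp1,Sp2) = 0.2082, d(Sp1,Sp3) = 0.2708, d(Sp2,Sp3) = 0.2708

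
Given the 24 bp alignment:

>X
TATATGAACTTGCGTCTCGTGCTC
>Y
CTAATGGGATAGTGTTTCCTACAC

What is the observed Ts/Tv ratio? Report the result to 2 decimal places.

1.00

Transitions are A↔G and C↔T; transversions are all other mismatches.
Transitions: 6. Transversions: 6.
R = 6/6 = 1.00.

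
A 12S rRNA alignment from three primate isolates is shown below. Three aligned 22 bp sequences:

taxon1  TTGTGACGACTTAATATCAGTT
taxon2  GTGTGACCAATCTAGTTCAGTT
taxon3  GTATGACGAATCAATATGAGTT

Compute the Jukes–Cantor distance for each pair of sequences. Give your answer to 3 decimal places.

d(taxon1,taxon2) = 0.414, d(taxon1,taxon3) = 0.271, d(taxon2,taxon3) = 0.339

taxon1–taxon2: 7/22 sites differ → p ≈ 0.318182, d = −0.75 ln(1 − 0.424243) = 0.414052 ≈ 0.414.
taxon1–taxon3: 5/22 sites differ → p ≈ 0.227273, d = −0.75 ln(1 − 0.303031) = 0.270761 ≈ 0.271.
taxon2–taxon3: 6/22 sites differ → p ≈ 0.272727, d = −0.75 ln(1 − 0.363636) = 0.338988 ≈ 0.339.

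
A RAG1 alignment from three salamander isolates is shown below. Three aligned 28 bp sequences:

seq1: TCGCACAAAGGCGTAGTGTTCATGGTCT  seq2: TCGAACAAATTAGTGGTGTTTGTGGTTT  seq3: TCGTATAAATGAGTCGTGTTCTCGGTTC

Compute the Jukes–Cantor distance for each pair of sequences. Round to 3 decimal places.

seq1–seq2: 8/28 sites differ → p ≈ 0.285714, d = −0.75 ln(1 − 0.380952) = 0.359679 ≈ 0.360.
seq1–seq3: 9/28 sites differ → p ≈ 0.321429, d = −0.75 ln(1 − 0.428572) = 0.419713 ≈ 0.420.
seq2–seq3: 8/28 sites differ → p ≈ 0.285714, d = −0.75 ln(1 − 0.380952) = 0.359679 ≈ 0.360.

d(seq1,seq2) = 0.360, d(seq1,seq3) = 0.420, d(seq2,seq3) = 0.360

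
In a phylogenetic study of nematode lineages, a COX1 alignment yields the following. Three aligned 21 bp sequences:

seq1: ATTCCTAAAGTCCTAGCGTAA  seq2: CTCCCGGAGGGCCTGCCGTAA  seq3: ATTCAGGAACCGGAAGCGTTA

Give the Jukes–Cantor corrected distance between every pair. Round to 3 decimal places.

d(seq1,seq2) = 0.532, d(seq1,seq3) = 0.635, d(seq2,seq3) = 1.076

seq1–seq2: 8/21 sites differ → p ≈ 0.380952, d = −0.75 ln(1 − 0.507936) = 0.531860 ≈ 0.532.
seq1–seq3: 9/21 sites differ → p ≈ 0.428571, d = −0.75 ln(1 − 0.571428) = 0.635472 ≈ 0.635.
seq2–seq3: 12/21 sites differ → p ≈ 0.571429, d = −0.75 ln(1 − 0.761905) = 1.076314 ≈ 1.076.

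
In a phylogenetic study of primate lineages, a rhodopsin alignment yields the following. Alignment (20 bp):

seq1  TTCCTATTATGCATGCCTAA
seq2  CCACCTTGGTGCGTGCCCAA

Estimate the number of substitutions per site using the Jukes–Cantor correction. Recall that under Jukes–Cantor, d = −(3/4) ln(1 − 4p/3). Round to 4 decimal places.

The sequences differ at 9 of 20 sites (1, 2, 3, 5, 6, 8, 9, 13, 18), so p = 9/20 = 0.45.
d = −(3/4) ln(1 − 4p/3) = −0.75 ln(1 − 0.6) = −0.75 ln(0.4)
  = −0.75 × (-0.916291) = 0.687218 substitutions/site.

0.6872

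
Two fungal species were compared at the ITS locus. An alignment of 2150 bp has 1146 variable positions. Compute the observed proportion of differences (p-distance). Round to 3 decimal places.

0.533

p = 1146/2150 = 0.533023… ≈ 0.533 (to 3 d.p.).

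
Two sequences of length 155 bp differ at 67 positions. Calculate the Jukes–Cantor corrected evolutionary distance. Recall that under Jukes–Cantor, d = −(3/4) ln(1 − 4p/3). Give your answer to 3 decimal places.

0.644

p = 67/155 ≈ 0.432258.
d = −(3/4) ln(1 − 4p/3) = −0.75 ln(1 − 0.576344) = −0.75 ln(0.423656)
  = −0.75 × (-0.858833) = 0.644125 substitutions/site.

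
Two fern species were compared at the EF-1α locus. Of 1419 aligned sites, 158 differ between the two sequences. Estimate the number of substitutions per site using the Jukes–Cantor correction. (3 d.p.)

0.121

p = 158/1419 ≈ 0.111346.
d = −(3/4) ln(1 − 4p/3) = −0.75 ln(1 − 0.148461) = −0.75 ln(0.851539)
  = −0.75 × (-0.160710) = 0.120533 substitutions/site.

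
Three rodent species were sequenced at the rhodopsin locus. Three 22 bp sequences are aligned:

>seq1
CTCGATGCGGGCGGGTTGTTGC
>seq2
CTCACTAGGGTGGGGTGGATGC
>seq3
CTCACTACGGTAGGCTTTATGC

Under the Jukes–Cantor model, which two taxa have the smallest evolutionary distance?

seq1–seq2: 8/22 differ, p = 0.364, d = 0.497.
seq1–seq3: 8/22 differ, p = 0.364, d = 0.497.
seq2–seq3: 5/22 differ, p = 0.227, d = 0.271.
The smallest distance is between seq2 and seq3.

seq2 and seq3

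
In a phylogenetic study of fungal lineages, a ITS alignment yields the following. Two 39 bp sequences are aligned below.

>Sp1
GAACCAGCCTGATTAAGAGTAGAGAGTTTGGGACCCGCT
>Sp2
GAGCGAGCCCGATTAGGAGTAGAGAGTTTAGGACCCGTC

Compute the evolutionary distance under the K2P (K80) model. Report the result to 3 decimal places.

Of 39 sites, 6 differences are transitions and 1 are transversions, so P = 6/39 ≈ 0.153846 and Q = 1/39 ≈ 0.025641.
Under the Kimura two-parameter model, d = −½ ln(1 − 2P − Q) − ¼ ln(1 − 2Q).
1 − 2P − Q = 0.666667, giving −½ ln(0.666667) = 0.202732.
1 − 2Q = 0.948718, giving −¼ ln(0.948718) = 0.013161.
d = 0.202732 + 0.013161 = 0.215893.

0.216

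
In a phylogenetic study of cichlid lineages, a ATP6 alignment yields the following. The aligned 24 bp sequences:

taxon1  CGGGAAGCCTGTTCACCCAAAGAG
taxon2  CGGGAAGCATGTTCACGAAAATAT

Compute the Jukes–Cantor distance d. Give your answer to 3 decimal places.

0.244

The sequences differ at 5 of 24 sites (9, 17, 18, 22, 24), so p = 5/24 ≈ 0.208333.
d = −(3/4) ln(1 − 4p/3) = −0.75 ln(1 − 0.277777) = −0.75 ln(0.722223)
  = −0.75 × (-0.325421) = 0.244066 substitutions/site.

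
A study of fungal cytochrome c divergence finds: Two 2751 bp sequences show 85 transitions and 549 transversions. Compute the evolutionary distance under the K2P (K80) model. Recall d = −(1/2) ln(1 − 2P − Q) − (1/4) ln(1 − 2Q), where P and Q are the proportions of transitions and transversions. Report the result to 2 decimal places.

P = 85/2751 ≈ 0.030898 and Q = 549/2751 ≈ 0.199564.
Under the Kimura two-parameter model, d = −½ ln(1 − 2P − Q) − ¼ ln(1 − 2Q).
1 − 2P − Q = 0.73864, giving −½ ln(0.73864) = 0.151472.
1 − 2Q = 0.600872, giving −¼ ln(0.600872) = 0.127343.
d = 0.151472 + 0.127343 = 0.278815.

0.28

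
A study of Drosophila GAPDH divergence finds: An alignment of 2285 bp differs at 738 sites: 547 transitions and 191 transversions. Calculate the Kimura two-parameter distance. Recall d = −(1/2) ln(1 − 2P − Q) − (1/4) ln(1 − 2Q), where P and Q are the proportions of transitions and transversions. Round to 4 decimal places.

P = 547/2285 ≈ 0.239387 and Q = 191/2285 ≈ 0.083589.
Under the Kimura two-parameter model, d = −½ ln(1 − 2P − Q) − ¼ ln(1 − 2Q).
1 − 2P − Q = 0.437637, giving −½ ln(0.437637) = 0.413183.
1 − 2Q = 0.832822, giving −¼ ln(0.832822) = 0.045734.
d = 0.413183 + 0.045734 = 0.458917.

0.4589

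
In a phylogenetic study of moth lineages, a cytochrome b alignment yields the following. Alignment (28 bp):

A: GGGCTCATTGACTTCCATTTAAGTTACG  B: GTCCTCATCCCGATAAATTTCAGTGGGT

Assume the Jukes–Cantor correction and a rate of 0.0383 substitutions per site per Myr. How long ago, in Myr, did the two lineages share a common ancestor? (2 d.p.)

10.76

The sequences differ at 14 of 28 sites, so p = 14/28 = 0.5.
d = −(3/4) ln(1 − 4p/3) = −0.75 ln(1 − 0.666667) = −0.75 ln(0.333333)
  = −0.75 × (-1.098613) = 0.823960 substitutions/site.
Under a molecular clock d = 2μt, so t = d/(2μ) = 0.823960 / (2 × 0.0383) = 10.76 Myr.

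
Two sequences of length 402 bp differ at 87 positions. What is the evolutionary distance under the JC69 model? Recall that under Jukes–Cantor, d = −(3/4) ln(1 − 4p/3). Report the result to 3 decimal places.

0.255

p = 87/402 ≈ 0.216418.
d = −(3/4) ln(1 − 4p/3) = −0.75 ln(1 − 0.288557) = −0.75 ln(0.711443)
  = −0.75 × (-0.340460) = 0.255345 substitutions/site.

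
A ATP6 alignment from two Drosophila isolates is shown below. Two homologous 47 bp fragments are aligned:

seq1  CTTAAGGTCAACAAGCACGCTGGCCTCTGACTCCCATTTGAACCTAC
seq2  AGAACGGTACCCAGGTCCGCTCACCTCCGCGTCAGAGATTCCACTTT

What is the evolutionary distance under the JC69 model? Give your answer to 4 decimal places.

0.9264

The sequences differ at 25 of 47 sites, so p = 25/47 ≈ 0.531915.
d = −(3/4) ln(1 − 4p/3) = −0.75 ln(1 − 0.70922) = −0.75 ln(0.29078)
  = −0.75 × (-1.235188) = 0.926391 substitutions/site.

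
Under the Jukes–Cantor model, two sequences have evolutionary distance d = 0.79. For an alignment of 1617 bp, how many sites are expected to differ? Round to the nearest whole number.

790

Invert JC69: p = (3/4)(1 − e^(−4d/3)) = 0.75 × (1 − e^(-1.053333)) = 0.75 × (1 − 0.348773) = 0.488420.
Expected differing sites = pL ≈ 0.488420 × 1617 = 789.77514 ≈ 790.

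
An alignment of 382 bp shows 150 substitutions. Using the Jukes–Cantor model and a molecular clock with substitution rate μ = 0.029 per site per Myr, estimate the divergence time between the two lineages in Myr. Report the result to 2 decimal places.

p = 150/382 ≈ 0.39267.
d = −(3/4) ln(1 − 4p/3) = −0.75 ln(1 − 0.52356) = −0.75 ln(0.47644)
  = −0.75 × (-0.741413) = 0.556060 substitutions/site.
Under a molecular clock d = 2μt, so t = d/(2μ) = 0.556060 / (2 × 0.029) = 9.59 Myr.

9.59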